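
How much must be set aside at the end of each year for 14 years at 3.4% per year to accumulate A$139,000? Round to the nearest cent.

A$7,917.10

FV-annuity factor = 17.556945; PMT = 139000 / 17.556945 = 7,917.0951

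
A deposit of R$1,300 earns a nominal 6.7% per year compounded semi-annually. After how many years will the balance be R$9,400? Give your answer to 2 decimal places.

Periodic rate i = 0.067/2 = 0.0335.
(1+i)^n = 9400/1300 = 7.23077, so n = ln 7.23077 / ln 1.0335 = 60.0388 half-years
= 60.0388/2 years

30.02 years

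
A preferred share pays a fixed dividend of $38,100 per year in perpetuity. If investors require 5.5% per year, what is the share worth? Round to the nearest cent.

PV = C/r = 38100/0.055 = 692,727.2727

$692,727.27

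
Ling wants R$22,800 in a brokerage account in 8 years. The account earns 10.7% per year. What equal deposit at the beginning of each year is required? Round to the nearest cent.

PMT = 22800 / ( [(1+0.107)^8 − 1] / 0.107 × (1+i) ) = 22800 / 12.985821 = 1,755.7611

R$1,755.76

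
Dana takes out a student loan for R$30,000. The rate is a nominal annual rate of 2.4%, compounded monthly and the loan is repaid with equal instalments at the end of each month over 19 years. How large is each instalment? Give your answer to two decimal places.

Periodic rate i = 0.024/12 = 0.002; n = 19 × 12 = 228 periods.
PMT = 30000 / ( [1 − (1+0.002)^(−228)] / 0.002 ) = 30000 / 182.948731 = 163.9804

R$163.98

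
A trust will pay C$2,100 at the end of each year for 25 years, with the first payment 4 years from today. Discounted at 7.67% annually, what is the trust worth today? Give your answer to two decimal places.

PV at t=3 (ordinary 25-year annuity): 2100 × a(25|0.0767) = 2100 × 10.982691 = 23,063.6520
PV₀ = 23,063.6520 / (1+0.0767)^3 = 23,063.6520 / 1.248200 = 18,477.5309

C$18,477.53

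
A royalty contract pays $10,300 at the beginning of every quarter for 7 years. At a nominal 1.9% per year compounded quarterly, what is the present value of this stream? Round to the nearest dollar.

$270,726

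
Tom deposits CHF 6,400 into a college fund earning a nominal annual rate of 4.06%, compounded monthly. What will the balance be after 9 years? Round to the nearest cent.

CHF 9,217.29

i = 0.0406/12 = 0.00338333 per month; n = 9·12 = 108.
6,400 × (1+0.00338333)^108 = 6,400 × 1.440202 = 9,217.2916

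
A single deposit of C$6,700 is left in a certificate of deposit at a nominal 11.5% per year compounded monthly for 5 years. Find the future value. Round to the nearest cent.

With 12 periods per year: i = 0.00958333, n = 60.
FV = 6,700 × (1 + 0.00958333)^60 = 11,874.2216

C$11,874.22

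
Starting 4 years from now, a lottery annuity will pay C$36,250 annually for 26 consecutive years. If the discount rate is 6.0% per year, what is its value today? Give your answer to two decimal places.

C$395,766.95

Value one period before first payment (t=3): 36250 × [1 − (1+0.06)^(−26)] / 0.06 = 36250 × 13.003166 = 471,364.7743
PV₀ = 471,364.7743 / (1+0.06)^3 = 471,364.7743 / 1.191016 = 395,766.9538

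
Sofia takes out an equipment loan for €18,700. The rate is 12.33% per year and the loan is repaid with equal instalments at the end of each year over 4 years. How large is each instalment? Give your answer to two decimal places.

Annuity-PV factor = 3.016359; PMT = 18700 / 3.016359 = 6,199.5266

€6,199.53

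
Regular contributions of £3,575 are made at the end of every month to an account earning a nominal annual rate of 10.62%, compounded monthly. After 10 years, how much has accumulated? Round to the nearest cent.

£758,897.55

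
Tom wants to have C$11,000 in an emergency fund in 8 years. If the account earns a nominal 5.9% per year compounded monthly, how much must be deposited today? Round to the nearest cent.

Periodic rate i = 0.059/12 = 0.00491667; n = 8 × 12 = 96 periods.
PV = 11,000 / (1 + 0.00491667)^96 = 11,000 / 1.601344 = 6,869.2286

C$6,869.23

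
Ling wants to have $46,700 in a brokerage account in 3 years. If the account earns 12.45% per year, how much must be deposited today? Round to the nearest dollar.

PV = FV·(1+i)^(−n) = 46,700 × 0.703269 = 32,842.6734

$32,843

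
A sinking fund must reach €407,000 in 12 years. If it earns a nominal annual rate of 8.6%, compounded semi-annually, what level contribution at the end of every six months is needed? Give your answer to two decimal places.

Periodic rate i = 0.086/2 = 0.043; n = 12 × 2 = 24 periods.
PMT = 407000 / ( [(1+0.043)^24 − 1] / 0.043 ) = 407000 / 40.622721 = 10,019.0236

€10,019.02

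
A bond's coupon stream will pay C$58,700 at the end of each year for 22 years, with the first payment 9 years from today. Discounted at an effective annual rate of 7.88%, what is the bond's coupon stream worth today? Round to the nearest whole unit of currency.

Value one period before first payment (t=8): 58700 × [1 − (1+0.0788)^(−22)] / 0.0788 = 58700 × 10.298289 = 604,509.5859
PV₀ = 604,509.5859 / (1+0.0788)^8 = 604,509.5859 / 1.834541 = 329,515.3799

C$329,515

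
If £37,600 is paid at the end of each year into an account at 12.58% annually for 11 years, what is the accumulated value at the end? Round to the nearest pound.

£801,590

FV = PMT · [(1+i)^n − 1] / i = 37600 · 21.318874 = 801,589.6778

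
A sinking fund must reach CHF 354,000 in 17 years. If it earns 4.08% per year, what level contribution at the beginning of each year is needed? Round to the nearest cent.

CHF 14,254.32

FV-annuity factor × (1+i) = 24.834570; PMT = 354000 / 24.834570 = 14,254.3239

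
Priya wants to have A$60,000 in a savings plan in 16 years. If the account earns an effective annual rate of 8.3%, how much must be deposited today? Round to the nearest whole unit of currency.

A$16,753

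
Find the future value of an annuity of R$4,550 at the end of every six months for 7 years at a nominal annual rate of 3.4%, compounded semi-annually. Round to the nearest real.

R$71,241

i = 0.034/2 = 0.017 per half-year; n = 7·2 = 14.
FV = 4550 × [(1+0.017)^14 − 1] / 0.017 = 4550 × 15.657285 = 71,240.6489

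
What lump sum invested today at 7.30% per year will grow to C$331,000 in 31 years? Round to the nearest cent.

C$37,259.46

PV = 331,000 / (1 + 0.073)^31 = 331,000 / 8.883649 = 37,259.4648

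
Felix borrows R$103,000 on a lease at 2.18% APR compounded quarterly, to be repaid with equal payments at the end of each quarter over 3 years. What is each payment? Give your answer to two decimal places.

R$8,890.43

i = 0.0218/4 = 0.00545 per quarter; n = 3·4 = 12.
Annuity-PV factor = 11.585495; PMT = 103000 / 11.585495 = 8,890.4276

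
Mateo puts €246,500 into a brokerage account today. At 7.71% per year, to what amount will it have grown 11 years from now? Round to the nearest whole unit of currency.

246,500 × (1+0.0771)^11 = 246,500 × 2.263687 = 557,998.7273

€557,999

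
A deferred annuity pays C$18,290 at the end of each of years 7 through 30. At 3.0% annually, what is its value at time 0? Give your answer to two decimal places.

C$259,411.64

Value one period before first payment (t=6): 18290 × [1 − (1+0.03)^(−24)] / 0.03 = 18290 × 16.935542 = 309,751.0654
PV₀ = 309,751.0654 / (1+0.03)^6 = 309,751.0654 / 1.194052 = 259,411.6408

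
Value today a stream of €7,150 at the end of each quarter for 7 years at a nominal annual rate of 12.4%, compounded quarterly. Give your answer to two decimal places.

€132,537.77

With 4 periods per year: i = 0.031, n = 28.
PV = PMT · [1 − (1+i)^(−n)] / i = 7150 · 18.536751 = 132,537.7718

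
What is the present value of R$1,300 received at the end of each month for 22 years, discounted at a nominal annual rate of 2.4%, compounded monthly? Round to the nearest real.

R$266,439

With 12 periods per year: i = 0.002, n = 264.
PV = PMT · [1 − (1+i)^(−n)] / i = 1300 · 204.952785 = 266,438.6201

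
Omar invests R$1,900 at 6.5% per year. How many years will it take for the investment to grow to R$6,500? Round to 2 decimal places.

19.53 years

n = ln(6500/1900) / ln(1+0.065) = ln(3.42105) / 0.062975 = 19.5308 years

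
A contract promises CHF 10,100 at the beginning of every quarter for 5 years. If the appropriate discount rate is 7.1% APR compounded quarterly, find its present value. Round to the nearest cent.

i = 0.071/4 = 0.01775 per quarter; n = 5·4 = 20.
Annuity factor a(20|0.01775) × (1+i) = 17.008742; PV = 10100 × 17.008742 = 171,788.2965
(annuity-due: payments at period start, so ×(1+i).)

CHF 171,788.30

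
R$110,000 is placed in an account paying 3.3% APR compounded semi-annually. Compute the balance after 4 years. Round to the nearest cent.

i = 0.033/2 = 0.0165 per half-year; n = 4·2 = 8.
FV = PV·(1+i)^n = 110,000 × 1.139880 = 125,386.7798

R$125,386.78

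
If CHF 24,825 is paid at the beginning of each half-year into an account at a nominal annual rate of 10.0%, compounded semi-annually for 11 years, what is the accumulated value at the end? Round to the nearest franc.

CHF 1,003,687

With 2 periods per year: i = 0.05, n = 22.
FV = PMT · [(1+i)^n − 1] / i × (1+i) = 24825 · 40.430475 = 1,003,686.5448
(annuity-due: payments at period start, so ×(1+i).)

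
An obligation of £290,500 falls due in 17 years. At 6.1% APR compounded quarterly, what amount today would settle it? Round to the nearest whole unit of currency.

With 4 periods per year: i = 0.01525, n = 68.
PV = 290,500 / (1 + 0.01525)^68 = 290,500 / 2.798749 = 103,796.3930

£103,796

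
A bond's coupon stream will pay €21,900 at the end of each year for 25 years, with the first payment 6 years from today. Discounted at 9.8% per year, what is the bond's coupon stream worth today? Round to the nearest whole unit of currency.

€126,500

PV at t=5 (ordinary 25-year annuity): 21900 × a(25|0.098) = 21900 × 9.218448 = 201,884.0158
PV₀ = 201,884.0158 / (1+0.098)^5 = 201,884.0158 / 1.595922 = 126,499.9152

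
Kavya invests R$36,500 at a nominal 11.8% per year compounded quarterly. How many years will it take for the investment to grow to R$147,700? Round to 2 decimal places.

Periodic rate i = 0.118/4 = 0.0295.
n = ln(147700/36500) / ln(1+0.0295) = ln(4.04658) / 0.029073 = 48.0810 quarters
= 48.0810/4 years

12.02 years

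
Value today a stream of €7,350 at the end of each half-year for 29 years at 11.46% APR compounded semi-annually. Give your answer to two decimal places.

€123,206.60

Periodic rate i = 0.1146/2 = 0.0573; n = 29 × 2 = 58 periods.
PV = 7350 × [1 − (1+0.0573)^(−58)] / 0.0573 = 7350 × 16.762803 = 123,206.6005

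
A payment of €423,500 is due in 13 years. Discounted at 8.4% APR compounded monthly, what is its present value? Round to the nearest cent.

With 12 periods per year: i = 0.007, n = 156.
Discount factor = (1+0.007)^(−156) = 0.336824; PV = 423,500 × 0.336824 = 142,644.8210

€142,644.82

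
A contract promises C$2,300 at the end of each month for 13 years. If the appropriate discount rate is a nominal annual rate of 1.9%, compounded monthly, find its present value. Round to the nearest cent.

C$317,700.27

With 12 periods per year: i = 0.00158333, n = 156.
Annuity factor a(156|0.00158333) = 138.130552; PV = 2300 × 138.130552 = 317,700.2692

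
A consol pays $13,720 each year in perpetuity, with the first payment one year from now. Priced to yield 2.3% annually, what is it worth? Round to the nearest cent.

$596,521.74

PV = PMT / i = 13720 / 0.023 = 596,521.7391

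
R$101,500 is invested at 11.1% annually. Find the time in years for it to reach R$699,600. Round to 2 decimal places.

18.34 years

n = ln(699600/101500) / ln(1+0.111) = ln(6.89261) / 0.105261 = 18.3397 years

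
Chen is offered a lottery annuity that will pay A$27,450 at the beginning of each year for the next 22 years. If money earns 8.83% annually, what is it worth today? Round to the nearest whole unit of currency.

A$285,737

PV = 27450 × [1 − (1+0.0883)^(−22)] / 0.0883 × (1+i) = 27450 × 10.409370 = 285,737.2022
(Beginning-of-period payments → annuity-due factor ×(1+i).)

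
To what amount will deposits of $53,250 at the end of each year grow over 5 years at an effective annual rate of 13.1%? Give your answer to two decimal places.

$345,759.97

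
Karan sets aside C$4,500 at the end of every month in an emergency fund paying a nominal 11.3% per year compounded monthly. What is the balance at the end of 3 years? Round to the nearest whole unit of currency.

C$191,781

i = 0.113/12 = 0.00941667 per month; n = 3·12 = 36.
FV = 4500 × [(1+0.00941667)^36 − 1] / 0.00941667 = 4500 × 42.617930 = 191,780.6867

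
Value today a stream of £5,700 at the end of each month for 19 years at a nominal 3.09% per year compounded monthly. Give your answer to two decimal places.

£982,045.07

Periodic rate i = 0.0309/12 = 0.002575; n = 19 × 12 = 228 periods.
PV = 5700 × [1 − (1+0.002575)^(−228)] / 0.002575 = 5700 × 172.288608 = 982,045.0678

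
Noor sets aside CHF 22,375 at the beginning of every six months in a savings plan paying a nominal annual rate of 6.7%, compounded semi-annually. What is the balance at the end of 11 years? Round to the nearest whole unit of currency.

CHF 734,860

Periodic rate i = 0.067/2 = 0.0335; n = 11 × 2 = 22 periods.
FV = 22375 × [(1+0.0335)^22 − 1] / 0.0335 × (1+i) = 22375 × 32.842921 = 734,860.3583
(Beginning-of-period payments → annuity-due factor ×(1+i).)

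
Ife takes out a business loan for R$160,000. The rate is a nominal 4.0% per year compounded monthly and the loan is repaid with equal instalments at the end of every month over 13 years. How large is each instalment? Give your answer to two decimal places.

With 12 periods per year: i = 0.00333333, n = 156.
Annuity-PV factor = 121.489536; PMT = 160000 / 121.489536 = 1,316.9858

R$1,316.99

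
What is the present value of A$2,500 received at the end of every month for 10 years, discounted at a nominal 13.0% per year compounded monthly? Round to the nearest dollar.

A$167,436

With 12 periods per year: i = 0.0108333, n = 120.
PV = PMT · [1 − (1+i)^(−n)] / i = 2500 · 66.974419 = 167,436.0465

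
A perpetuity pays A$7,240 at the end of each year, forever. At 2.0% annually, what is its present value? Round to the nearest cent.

A$362,000.00

PV = C/r = 7240/0.02 = 362,000.0000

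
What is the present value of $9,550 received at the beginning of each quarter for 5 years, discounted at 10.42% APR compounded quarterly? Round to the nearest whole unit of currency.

Periodic rate i = 0.1042/4 = 0.02605; n = 5 × 4 = 20 periods.
PV = PMT · [1 − (1+i)^(−n)] / i × (1+i) = 9550 · 15.837749 = 151,250.5023
(Beginning-of-period payments → annuity-due factor ×(1+i).)

$151,251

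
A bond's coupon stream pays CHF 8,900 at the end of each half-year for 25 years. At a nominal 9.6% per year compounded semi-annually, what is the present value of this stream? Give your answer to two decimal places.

Periodic rate i = 0.096/2 = 0.048; n = 25 × 2 = 50 periods.
PV = PMT · [1 − (1+i)^(−n)] / i = 8900 · 18.834877 = 167,630.4067

CHF 167,630.41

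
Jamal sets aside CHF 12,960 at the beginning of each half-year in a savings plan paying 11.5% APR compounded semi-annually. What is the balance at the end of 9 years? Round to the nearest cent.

CHF 413,673.78

i = 0.115/2 = 0.0575 per half-year; n = 9·2 = 18.
FV = 12960 × [(1+0.0575)^18 − 1] / 0.0575 × (1+i) = 12960 × 31.919273 = 413,673.7766
(Beginning-of-period payments → annuity-due factor ×(1+i).)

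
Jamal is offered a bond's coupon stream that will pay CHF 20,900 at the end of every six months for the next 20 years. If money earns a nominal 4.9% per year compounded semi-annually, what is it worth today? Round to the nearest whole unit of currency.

CHF 529,094

Periodic rate i = 0.049/2 = 0.0245; n = 20 × 2 = 40 periods.
PV = 20900 × [1 − (1+0.0245)^(−40)] / 0.0245 = 20900 × 25.315480 = 529,093.5397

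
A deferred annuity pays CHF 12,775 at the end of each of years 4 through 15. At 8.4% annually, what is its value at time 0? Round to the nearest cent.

CHF 74,040.30

Value one period before first payment (t=3): 12775 × [1 − (1+0.084)^(−12)] / 0.084 = 12775 × 7.382358 = 94,309.6261
PV₀ = 94,309.6261 / (1+0.084)^3 = 94,309.6261 / 1.273761 = 74,040.3011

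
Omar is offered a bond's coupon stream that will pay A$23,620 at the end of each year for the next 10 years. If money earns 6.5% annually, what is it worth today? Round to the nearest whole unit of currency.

A$169,800

PV = PMT · [1 − (1+i)^(−n)] / i = 23620 · 7.188830 = 169,800.1699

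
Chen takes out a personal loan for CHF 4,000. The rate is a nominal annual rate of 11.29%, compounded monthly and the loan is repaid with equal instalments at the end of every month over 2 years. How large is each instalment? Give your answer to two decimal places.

Periodic rate i = 0.1129/12 = 0.00940833; n = 2 × 12 = 24 periods.
PMT = 4000 / ( [1 − (1+0.00940833)^(−24)] / 0.00940833 ) = 4000 / 21.393764 = 186.9704

CHF 186.97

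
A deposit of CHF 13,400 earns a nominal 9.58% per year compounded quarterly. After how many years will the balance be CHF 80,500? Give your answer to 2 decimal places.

18.94 years

Periodic rate i = 0.0958/4 = 0.02395.
n = ln(80500/13400) / ln(1+0.02395) = ln(6.00746) / 0.023668 = 75.7574 quarters
= 75.7574/4 years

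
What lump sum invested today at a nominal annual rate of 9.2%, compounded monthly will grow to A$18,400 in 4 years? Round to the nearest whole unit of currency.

Periodic rate i = 0.092/12 = 0.00766667; n = 4 × 12 = 48 periods.
Discount factor = (1+0.00766667)^(−48) = 0.693089; PV = 18,400 × 0.693089 = 12,752.8422

A$12,753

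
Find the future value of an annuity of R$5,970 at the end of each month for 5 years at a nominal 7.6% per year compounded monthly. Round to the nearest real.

R$434,113

Periodic rate i = 0.076/12 = 0.00633333; n = 5 × 12 = 60 periods.
FV = PMT · [(1+i)^n − 1] / i = 5970 · 72.715803 = 434,113.3424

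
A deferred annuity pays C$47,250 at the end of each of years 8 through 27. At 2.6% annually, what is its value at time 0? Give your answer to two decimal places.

PV at t=7 (ordinary 20-year annuity): 47250 × a(20|0.026) = 47250 × 15.442910 = 729,677.5141
Discount back 7 years: 729,677.5141 × (1+0.026)^(−7) = 729,677.5141 × 0.835542 = 609,676.4751

C$609,676.48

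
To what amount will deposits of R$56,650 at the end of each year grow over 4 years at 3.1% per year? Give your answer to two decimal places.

R$237,356.35

FV = PMT · [(1+i)^n − 1] / i = 56650 · 4.189874 = 237,356.3503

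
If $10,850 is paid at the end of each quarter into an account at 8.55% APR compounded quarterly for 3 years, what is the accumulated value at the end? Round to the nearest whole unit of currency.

$146,652

i = 0.0855/4 = 0.021375 per quarter; n = 3·4 = 12.
FV = PMT · [(1+i)^n − 1] / i = 10850 · 13.516270 = 146,651.5258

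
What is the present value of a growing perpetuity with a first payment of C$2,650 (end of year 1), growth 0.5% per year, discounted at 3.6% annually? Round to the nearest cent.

C$85,483.87

PV = PMT / (i − g) = 2650 / (0.036 − 0.005) = 2650 / 0.031000 = 85,483.8710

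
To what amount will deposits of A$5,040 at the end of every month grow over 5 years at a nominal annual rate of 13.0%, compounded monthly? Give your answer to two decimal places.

A$422,828.02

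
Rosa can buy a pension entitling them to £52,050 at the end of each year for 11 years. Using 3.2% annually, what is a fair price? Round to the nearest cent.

£476,307.62

Annuity factor a(11|0.032) = 9.150963; PV = 52050 × 9.150963 = 476,307.6177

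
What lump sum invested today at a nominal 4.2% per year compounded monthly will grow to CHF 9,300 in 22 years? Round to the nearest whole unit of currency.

Periodic rate i = 0.042/12 = 0.0035; n = 22 × 12 = 264 periods.
Discount factor = (1+0.0035)^(−264) = 0.397569; PV = 9,300 × 0.397569 = 3,697.3917

CHF 3,697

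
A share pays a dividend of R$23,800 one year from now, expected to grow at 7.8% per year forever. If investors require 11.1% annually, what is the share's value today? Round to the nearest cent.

R$721,212.12

PV = PMT / (i − g) = 23800 / (0.111 − 0.078) = 23800 / 0.033000 = 721,212.1212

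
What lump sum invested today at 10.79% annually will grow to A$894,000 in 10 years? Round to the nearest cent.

PV = FV·(1+i)^(−n) = 894,000 × 0.358917 = 320,872.0546

A$320,872.05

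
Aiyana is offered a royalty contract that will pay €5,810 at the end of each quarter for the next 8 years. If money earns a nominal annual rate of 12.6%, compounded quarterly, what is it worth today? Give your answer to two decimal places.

i = 0.126/4 = 0.0315 per quarter; n = 8·4 = 32.
Annuity factor a(32|0.0315) = 19.978808; PV = 5810 × 19.978808 = 116,076.8743

€116,076.87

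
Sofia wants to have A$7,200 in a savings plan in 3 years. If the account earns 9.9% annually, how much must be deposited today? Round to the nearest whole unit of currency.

A$5,424

PV = 7,200 / (1 + 0.099)^3 = 7,200 / 1.327373 = 5,424.2465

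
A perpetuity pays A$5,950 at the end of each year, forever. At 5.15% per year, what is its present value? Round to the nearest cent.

A$115,533.98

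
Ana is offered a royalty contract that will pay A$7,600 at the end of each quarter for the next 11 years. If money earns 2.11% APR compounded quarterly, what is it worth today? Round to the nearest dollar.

A$297,732

i = 0.0211/4 = 0.005275 per quarter; n = 11·4 = 44.
PV = PMT · [1 − (1+i)^(−n)] / i = 7600 · 39.175233 = 297,731.7730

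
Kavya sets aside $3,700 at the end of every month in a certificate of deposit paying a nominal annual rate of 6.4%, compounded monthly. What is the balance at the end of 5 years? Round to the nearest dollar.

With 12 periods per year: i = 0.00533333, n = 60.
FV = 3700 × [(1+0.00533333)^60 − 1] / 0.00533333 = 3700 × 70.491989 = 260,820.3593

$260,820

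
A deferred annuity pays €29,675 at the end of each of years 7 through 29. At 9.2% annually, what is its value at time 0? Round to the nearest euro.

€165,097

Value one period before first payment (t=6): 29675 × [1 − (1+0.092)^(−23)] / 0.092 = 29675 × 9.433773 = 279,947.2241
Discount back 6 years: 279,947.2241 × (1+0.092)^(−6) = 279,947.2241 × 0.589745 = 165,097.4385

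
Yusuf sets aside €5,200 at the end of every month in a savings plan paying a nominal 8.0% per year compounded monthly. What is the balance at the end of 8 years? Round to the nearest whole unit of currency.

Periodic rate i = 0.08/12 = 0.00666667; n = 8 × 12 = 96 periods.
FV = 5200 × [(1+0.00666667)^96 − 1] / 0.00666667 = 5200 × 133.868583 = 696,116.6315

€696,117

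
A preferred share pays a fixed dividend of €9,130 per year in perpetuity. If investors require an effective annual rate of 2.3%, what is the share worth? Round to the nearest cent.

€396,956.52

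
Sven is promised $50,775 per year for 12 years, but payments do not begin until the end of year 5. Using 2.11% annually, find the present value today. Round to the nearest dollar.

PV at t=4 (ordinary 12-year annuity): 50775 × a(12|0.0211) = 50775 × 10.504250 = 533,353.3155
Discount back 4 years: 533,353.3155 × (1+0.0211)^(−4) = 533,353.3155 × 0.919871 = 490,616.2113

$490,616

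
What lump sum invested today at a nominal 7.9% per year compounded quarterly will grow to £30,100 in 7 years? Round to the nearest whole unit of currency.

£17,408

With 4 periods per year: i = 0.01975, n = 28.
PV = FV·(1+i)^(−n) = 30,100 × 0.578330 = 17,407.7445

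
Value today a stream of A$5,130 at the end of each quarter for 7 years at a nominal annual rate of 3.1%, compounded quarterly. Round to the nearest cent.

A$128,677.86

i = 0.031/4 = 0.00775 per quarter; n = 7·4 = 28.
Annuity factor a(28|0.00775) = 25.083404; PV = 5130 × 25.083404 = 128,677.8621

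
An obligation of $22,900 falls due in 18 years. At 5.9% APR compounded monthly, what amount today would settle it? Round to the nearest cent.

$7,938.62

With 12 periods per year: i = 0.00491667, n = 216.
Discount factor = (1+0.00491667)^(−216) = 0.346665; PV = 22,900 × 0.346665 = 7,938.6174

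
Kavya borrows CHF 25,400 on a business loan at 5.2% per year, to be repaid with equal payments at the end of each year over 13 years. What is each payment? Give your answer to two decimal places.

CHF 2,736.63

PMT = 25400 / ( [1 − (1+0.052)^(−13)] / 0.052 ) = 25400 / 9.281480 = 2,736.6324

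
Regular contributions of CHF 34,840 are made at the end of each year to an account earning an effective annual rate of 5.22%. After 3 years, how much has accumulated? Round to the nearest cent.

CHF 110,070.88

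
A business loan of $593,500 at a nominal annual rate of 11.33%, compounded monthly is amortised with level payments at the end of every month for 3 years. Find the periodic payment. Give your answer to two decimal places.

i = 0.1133/12 = 0.00944167 per month; n = 3·12 = 36.
PMT = 593500 / ( [1 − (1+0.00944167)^(−36)] / 0.00944167 ) = 593500 / 30.399559 = 19,523.3096

$19,523.31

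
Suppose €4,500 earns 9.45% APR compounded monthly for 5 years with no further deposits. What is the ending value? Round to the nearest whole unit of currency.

i = 0.0945/12 = 0.007875 per month; n = 5·12 = 60.
4,500 × (1+0.007875)^60 = 4,500 × 1.601033 = 7,204.6499

€7,205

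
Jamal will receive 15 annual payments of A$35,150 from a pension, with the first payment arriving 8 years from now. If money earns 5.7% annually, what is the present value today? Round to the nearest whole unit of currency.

Value one period before first payment (t=7): 35150 × [1 − (1+0.057)^(−15)] / 0.057 = 35150 × 9.905496 = 348,178.1818
PV₀ = 348,178.1818 / (1+0.057)^7 = 348,178.1818 / 1.474093 = 236,198.2317

A$236,198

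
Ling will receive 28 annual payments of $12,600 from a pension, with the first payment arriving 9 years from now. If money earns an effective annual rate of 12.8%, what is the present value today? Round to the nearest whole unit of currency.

$36,268

PV at t=8 (ordinary 28-year annuity): 12600 × a(28|0.128) = 12600 × 7.544500 = 95,060.6965
PV₀ = 95,060.6965 / (1+0.128)^8 = 95,060.6965 / 2.621035 = 36,268.3831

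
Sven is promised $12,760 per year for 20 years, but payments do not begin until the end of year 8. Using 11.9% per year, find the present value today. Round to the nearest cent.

PV at t=7 (ordinary 20-year annuity): 12760 × a(20|0.119) = 12760 × 7.516509 = 95,910.6551
PV₀ = 95,910.6551 / (1+0.119)^7 = 95,910.6551 / 2.196902 = 43,657.2375

$43,657.24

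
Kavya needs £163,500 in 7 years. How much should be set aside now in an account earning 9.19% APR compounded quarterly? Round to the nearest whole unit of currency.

£86,556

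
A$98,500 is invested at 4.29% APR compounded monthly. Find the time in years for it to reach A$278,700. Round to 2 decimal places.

Periodic rate i = 0.0429/12 = 0.003575.
n = ln(278700/98500) / ln(1+0.003575) = ln(2.82944) / 0.003569 = 291.4510 months
= 291.4510/12 years

24.29 years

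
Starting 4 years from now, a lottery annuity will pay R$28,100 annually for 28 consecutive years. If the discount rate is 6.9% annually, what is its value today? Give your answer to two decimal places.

R$281,898.84

PV at t=3 (ordinary 28-year annuity): 28100 × a(28|0.069) = 28100 × 12.255191 = 344,370.8722
PV₀ = 344,370.8722 / (1+0.069)^3 = 344,370.8722 / 1.221612 = 281,898.8440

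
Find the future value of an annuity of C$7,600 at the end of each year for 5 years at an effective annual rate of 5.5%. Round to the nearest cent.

C$42,416.29

Accumulation factor s(5|0.055) = 5.581091; FV = 7600 × 5.581091 = 42,416.2918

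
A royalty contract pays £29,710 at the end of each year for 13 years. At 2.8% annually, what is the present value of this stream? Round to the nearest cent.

£320,044.26

PV = 29710 × [1 − (1+0.028)^(−13)] / 0.028 = 29710 × 10.772274 = 320,044.2619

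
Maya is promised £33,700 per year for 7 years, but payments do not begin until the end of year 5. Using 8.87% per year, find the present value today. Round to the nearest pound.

£121,260

Value one period before first payment (t=4): 33700 × [1 − (1+0.0887)^(−7)] / 0.0887 = 33700 × 5.054982 = 170,352.8945
Discount back 4 years: 170,352.8945 × (1+0.0887)^(−4) = 170,352.8945 × 0.711815 = 121,259.7380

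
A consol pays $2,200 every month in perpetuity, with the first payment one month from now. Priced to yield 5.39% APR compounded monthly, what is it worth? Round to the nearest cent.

$489,795.92

Periodic rate i = 0.0539/12 = 0.00449167.
PV = C/r = 2200/0.00449167 = 489,795.9184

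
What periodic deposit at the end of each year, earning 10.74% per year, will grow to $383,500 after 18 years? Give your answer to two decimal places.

$7,810.96

FV-annuity factor = 49.097649; PMT = 383500 / 49.097649 = 7,810.9646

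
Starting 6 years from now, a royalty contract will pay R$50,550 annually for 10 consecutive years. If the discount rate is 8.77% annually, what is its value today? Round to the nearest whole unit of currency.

R$215,259

PV at t=5 (ordinary 10-year annuity): 50550 × a(10|0.0877) = 50550 × 6.483143 = 327,722.8640
Discount back 5 years: 327,722.8640 × (1+0.0877)^(−5) = 327,722.8640 × 0.656832 = 215,258.8912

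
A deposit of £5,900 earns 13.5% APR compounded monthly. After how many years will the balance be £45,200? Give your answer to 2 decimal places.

15.17 years

Periodic rate i = 0.135/12 = 0.01125.
(1+i)^n = 45200/5900 = 7.66102, so n = ln 7.66102 / ln 1.01125 = 182.0068 months
= 182.0068/12 years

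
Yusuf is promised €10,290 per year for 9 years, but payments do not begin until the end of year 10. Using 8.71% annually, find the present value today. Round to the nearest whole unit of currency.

Value one period before first payment (t=9): 10290 × [1 − (1+0.0871)^(−9)] / 0.0871 = 10290 × 6.066581 = 62,425.1172
PV₀ = 62,425.1172 / (1+0.0871)^9 = 62,425.1172 / 2.120437 = 29,439.7356

€29,440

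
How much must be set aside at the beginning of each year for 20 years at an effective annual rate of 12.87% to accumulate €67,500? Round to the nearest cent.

€750.10

FV-annuity factor × (1+i) = 89.987581; PMT = 67500 / 89.987581 = 750.1035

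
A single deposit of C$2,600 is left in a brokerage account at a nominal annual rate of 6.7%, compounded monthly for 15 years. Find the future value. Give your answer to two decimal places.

With 12 periods per year: i = 0.00558333, n = 180.
2,600 × (1+0.00558333)^180 = 2,600 × 2.724282 = 7,083.1323

C$7,083.13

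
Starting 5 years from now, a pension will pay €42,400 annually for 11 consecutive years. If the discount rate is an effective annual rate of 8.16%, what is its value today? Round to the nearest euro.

€219,468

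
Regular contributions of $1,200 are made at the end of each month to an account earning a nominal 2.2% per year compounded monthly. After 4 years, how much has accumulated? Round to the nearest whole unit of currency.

$60,153

Periodic rate i = 0.022/12 = 0.00183333; n = 4 × 12 = 48 periods.
FV = 1200 × [(1+0.00183333)^48 − 1] / 0.00183333 = 1200 × 50.127352 = 60,152.8229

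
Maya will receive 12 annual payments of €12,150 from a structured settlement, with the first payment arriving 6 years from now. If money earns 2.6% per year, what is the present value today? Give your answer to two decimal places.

€108,959.82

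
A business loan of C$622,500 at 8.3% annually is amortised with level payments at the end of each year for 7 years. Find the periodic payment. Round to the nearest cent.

PMT = 622500 / ( [1 − (1+0.083)^(−7)] / 0.083 ) = 622500 / 5.153376 = 120,794.5947

C$120,794.59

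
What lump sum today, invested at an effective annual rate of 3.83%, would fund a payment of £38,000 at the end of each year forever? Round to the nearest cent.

£992,167.10

PV = C/r = 38000/0.0383 = 992,167.1018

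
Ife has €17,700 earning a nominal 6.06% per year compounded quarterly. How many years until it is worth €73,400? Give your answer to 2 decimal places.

23.65 years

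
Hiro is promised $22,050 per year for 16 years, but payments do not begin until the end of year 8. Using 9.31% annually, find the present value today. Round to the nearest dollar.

$96,442

Value one period before first payment (t=7): 22050 × [1 − (1+0.0931)^(−16)] / 0.0931 = 22050 × 8.155951 = 179,838.7258
Discount back 7 years: 179,838.7258 × (1+0.0931)^(−7) = 179,838.7258 × 0.536267 = 96,441.5000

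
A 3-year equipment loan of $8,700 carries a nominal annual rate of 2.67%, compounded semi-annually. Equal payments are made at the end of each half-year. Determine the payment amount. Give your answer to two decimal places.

$1,518.50

i = 0.0267/2 = 0.01335 per half-year; n = 3·2 = 6.
Annuity-PV factor = 5.729338; PMT = 8700 / 5.729338 = 1,518.4999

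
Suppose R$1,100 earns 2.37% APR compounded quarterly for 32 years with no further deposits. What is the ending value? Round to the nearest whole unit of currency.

R$2,343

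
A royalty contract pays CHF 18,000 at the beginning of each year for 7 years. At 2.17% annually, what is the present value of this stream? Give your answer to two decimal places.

PV = PMT · [1 − (1+i)^(−n)] / i × (1+i) = 18000 · 6.569436 = 118,249.8492
Payments are at the start of each period, so multiply by (1+i).

CHF 118,249.85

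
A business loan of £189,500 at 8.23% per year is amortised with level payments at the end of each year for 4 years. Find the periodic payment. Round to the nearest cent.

£57,507.18

Annuity-PV factor = 3.295241; PMT = 189500 / 3.295241 = 57,507.1782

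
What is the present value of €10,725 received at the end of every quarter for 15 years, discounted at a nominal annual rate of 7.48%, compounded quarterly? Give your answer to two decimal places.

€384,827.05

i = 0.0748/4 = 0.0187 per quarter; n = 15·4 = 60.
PV = 10725 × [1 − (1+0.0187)^(−60)] / 0.0187 = 10725 × 35.881310 = 384,827.0547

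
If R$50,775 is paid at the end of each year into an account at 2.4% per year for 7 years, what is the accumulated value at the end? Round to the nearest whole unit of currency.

R$382,064

Accumulation factor s(7|0.024) = 7.524651; FV = 50775 × 7.524651 = 382,064.1476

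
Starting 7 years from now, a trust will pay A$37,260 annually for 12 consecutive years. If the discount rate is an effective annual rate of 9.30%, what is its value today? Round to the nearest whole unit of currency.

A$154,150

PV at t=6 (ordinary 12-year annuity): 37260 × a(12|0.093) = 37260 × 7.053767 = 262,823.3483
PV₀ = 262,823.3483 / (1+0.093)^6 = 262,823.3483 / 1.704987 = 154,149.8023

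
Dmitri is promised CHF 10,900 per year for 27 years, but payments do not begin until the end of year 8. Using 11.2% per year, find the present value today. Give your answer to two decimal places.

CHF 43,654.52

PV at t=7 (ordinary 27-year annuity): 10900 × a(27|0.112) = 10900 × 8.420467 = 91,783.0936
Discount back 7 years: 91,783.0936 × (1+0.112)^(−7) = 91,783.0936 × 0.475627 = 43,654.5163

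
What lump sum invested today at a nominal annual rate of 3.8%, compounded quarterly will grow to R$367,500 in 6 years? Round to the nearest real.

Periodic rate i = 0.038/4 = 0.0095; n = 6 × 4 = 24 periods.
PV = 367,500 / (1 + 0.0095)^24 = 367,500 / 1.254734 = 292,890.7018

R$292,891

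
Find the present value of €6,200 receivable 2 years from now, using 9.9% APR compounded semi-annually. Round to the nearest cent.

€5,110.48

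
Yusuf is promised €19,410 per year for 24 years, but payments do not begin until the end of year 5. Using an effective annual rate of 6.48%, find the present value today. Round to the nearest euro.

€181,377

PV at t=4 (ordinary 24-year annuity): 19410 × a(24|0.0648) = 19410 × 12.012368 = 233,160.0538
Discount back 4 years: 233,160.0538 × (1+0.0648)^(−4) = 233,160.0538 × 0.777907 = 181,376.9009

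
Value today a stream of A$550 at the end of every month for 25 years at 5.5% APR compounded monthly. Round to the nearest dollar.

A$89,564

Periodic rate i = 0.055/12 = 0.00458333; n = 25 × 12 = 300 periods.
Annuity factor a(300|0.00458333) = 162.843245; PV = 550 × 162.843245 = 89,563.7848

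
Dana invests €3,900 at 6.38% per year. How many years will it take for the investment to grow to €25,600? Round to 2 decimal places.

30.42 years

n = ln(25600/3900) / ln(1+0.0638) = ln(6.56410) / 0.061847 = 30.4235 years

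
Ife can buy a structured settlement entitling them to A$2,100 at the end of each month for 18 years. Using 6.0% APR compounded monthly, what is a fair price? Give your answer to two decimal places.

Periodic rate i = 0.06/12 = 0.005; n = 18 × 12 = 216 periods.
PV = 2100 × [1 − (1+0.005)^(−216)] / 0.005 = 2100 × 131.897876 = 276,985.5399

A$276,985.54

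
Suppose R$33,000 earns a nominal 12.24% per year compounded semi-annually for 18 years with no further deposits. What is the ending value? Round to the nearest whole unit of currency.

i = 0.1224/2 = 0.0612 per half-year; n = 18·2 = 36.
FV = 33,000 × (1 + 0.0612)^36 = 280,036.4910

R$280,036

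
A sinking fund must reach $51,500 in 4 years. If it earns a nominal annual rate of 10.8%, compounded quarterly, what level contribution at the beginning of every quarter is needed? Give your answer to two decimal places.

$2,547.23

With 4 periods per year: i = 0.027, n = 16.
PMT = 51500 / ( [(1+0.027)^16 − 1] / 0.027 × (1+i) ) = 51500 / 20.218039 = 2,547.2302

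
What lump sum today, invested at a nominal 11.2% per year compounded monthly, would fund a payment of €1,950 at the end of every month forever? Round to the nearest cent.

Periodic rate i = 0.112/12 = 0.00933333.
PV = PMT / i = 1950 / 0.00933333 = 208,928.5714

€208,928.57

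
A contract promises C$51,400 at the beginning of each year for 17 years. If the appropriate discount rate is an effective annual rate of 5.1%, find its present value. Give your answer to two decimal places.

PV = 51400 × [1 − (1+0.051)^(−17)] / 0.051 × (1+i) = 51400 × 11.761040 = 604,517.4516
Payments are at the start of each period, so multiply by (1+i).

C$604,517.45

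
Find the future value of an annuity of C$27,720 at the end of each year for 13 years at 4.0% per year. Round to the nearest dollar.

C$460,896

Accumulation factor s(13|0.04) = 16.626838; FV = 27720 × 16.626838 = 460,895.9406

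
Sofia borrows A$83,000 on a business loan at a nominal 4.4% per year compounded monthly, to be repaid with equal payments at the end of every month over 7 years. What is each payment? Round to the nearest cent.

Periodic rate i = 0.044/12 = 0.00366667; n = 7 × 12 = 84 periods.
PMT = 83000 / ( [1 − (1+0.00366667)^(−84)] / 0.00366667 ) = 83000 / 72.182889 = 1,149.8570

A$1,149.86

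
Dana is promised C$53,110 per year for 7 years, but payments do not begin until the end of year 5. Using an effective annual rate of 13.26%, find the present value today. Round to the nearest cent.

C$141,593.30

Value one period before first payment (t=4): 53110 × [1 − (1+0.1326)^(−7)] / 0.1326 = 53110 × 4.387050 = 232,996.2494
Discount back 4 years: 232,996.2494 × (1+0.1326)^(−4) = 232,996.2494 × 0.607706 = 141,593.2992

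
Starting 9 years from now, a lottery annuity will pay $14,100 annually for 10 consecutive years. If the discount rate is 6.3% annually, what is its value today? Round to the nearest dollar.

$62,760

Value one period before first payment (t=8): 14100 × [1 − (1+0.063)^(−10)] / 0.063 = 14100 × 7.256597 = 102,318.0171
PV₀ = 102,318.0171 / (1+0.063)^8 = 102,318.0171 / 1.630295 = 62,760.4428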